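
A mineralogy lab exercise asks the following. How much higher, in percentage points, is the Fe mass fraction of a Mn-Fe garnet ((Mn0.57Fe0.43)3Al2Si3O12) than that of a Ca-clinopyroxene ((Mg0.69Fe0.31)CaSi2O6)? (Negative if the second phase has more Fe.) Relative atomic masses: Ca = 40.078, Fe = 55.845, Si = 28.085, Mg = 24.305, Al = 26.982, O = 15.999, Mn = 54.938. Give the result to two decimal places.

M((Mn0.57Fe0.43)3Al2Si3O12) = 496.191 g/mol, so wt% Fe = 72.040/496.191 × 100 = 14.52%.
M((Mg0.69Fe0.31)CaSi2O6) = 226.324 g/mol, so wt% Fe = 17.312/226.324 × 100 = 7.65%.
14.52 − 7.65 = 6.87 pp.

6.87 percentage points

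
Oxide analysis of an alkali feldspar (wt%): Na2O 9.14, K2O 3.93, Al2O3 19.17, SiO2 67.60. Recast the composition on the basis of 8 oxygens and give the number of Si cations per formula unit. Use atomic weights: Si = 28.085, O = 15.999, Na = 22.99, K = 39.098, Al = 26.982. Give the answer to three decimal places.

Na2O (M=61.979): mol = 0.14747; Na = 0.29494, O = 0.14747.
K2O (M=94.195): mol = 0.04172; K = 0.08344, O = 0.04172.
Al2O3 (M=101.961): mol = 0.18801; Al = 0.37602, O = 0.56403.
SiO2 (M=60.083): mol = 1.12511; Si = 1.12511, O = 2.25022.
ΣO = 3.00344; factor = 8/ΣO = 2.66361.
Si apfu = 1.12511 × 2.66361 = 2.997.

2.997 Si apfu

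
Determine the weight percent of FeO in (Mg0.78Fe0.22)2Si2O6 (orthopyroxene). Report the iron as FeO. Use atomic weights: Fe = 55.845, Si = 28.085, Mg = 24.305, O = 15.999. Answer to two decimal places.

M((Mg0.78Fe0.22)2Si2O6) = 214.652 g/mol; M(FeO) = 71.844 g/mol.
Moles FeO per formula unit = 0.44 Fe ÷ 1 = 0.4400.
FeO fraction = (0.4400 × 71.844) / 214.652 = 31.611/214.652 = 0.1473.

14.73 wt%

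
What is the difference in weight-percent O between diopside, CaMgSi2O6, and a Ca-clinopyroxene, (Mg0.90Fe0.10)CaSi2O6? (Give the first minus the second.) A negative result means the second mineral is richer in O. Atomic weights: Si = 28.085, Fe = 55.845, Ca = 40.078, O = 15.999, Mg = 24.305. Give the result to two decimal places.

0.64 percentage points

O in CaMgSi2O6: molar mass 216.547 g/mol; 6×15.999 = 95.994 g → 44.33 wt%.
O in (Mg0.90Fe0.10)CaSi2O6: molar mass 219.701 g/mol; 6×15.999 = 95.994 g → 43.69 wt%.
Difference = 44.33 − 43.69 = 0.64 percentage points.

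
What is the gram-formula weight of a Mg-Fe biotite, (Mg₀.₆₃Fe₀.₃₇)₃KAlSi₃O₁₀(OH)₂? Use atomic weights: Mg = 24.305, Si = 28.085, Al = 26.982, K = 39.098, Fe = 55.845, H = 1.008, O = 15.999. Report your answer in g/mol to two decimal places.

The formula mass is the sum 1.89(24.305) + 1.11(55.845) + 1(39.098) + 1(26.982) + 3(28.085) + 12(15.999) + 2(1.008).

452.26 g/mol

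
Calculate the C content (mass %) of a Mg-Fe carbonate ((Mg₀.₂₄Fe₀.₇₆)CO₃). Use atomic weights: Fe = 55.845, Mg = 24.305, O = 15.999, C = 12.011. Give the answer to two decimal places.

Formula mass = 0.24×24.305 + 0.76×55.845 + 1×12.011 + 3×15.999 = 108.283 g/mol, of which 12.011 g is C.
So C makes up 12.011/108.283 = 0.1109 of the mass, i.e. 11.09%.

11.09 mass %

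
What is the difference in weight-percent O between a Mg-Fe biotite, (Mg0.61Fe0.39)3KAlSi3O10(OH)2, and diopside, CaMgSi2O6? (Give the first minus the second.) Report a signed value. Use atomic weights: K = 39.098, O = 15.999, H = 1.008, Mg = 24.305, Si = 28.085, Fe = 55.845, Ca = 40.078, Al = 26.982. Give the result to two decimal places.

-2.06 percentage points

First mineral: 191.988 g O in 454.156 g formula = 42.27 wt% O.
Second mineral: 95.994 g O in 216.547 g formula = 44.33 wt% O.
42.27% − 44.33% gives a difference of -2.06 percentage points.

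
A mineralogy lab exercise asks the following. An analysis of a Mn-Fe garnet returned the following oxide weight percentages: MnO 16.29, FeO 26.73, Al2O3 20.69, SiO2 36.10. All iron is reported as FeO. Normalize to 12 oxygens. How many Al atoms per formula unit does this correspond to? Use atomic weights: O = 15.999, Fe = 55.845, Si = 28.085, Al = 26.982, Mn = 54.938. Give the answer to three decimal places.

2.019 Al apfu

MnO: 16.29/70.937 = 0.22964 mol → 0.22964 mol Mn, 0.22964 mol O.
FeO: 26.73/71.844 = 0.37206 mol → 0.37206 mol Fe, 0.37206 mol O.
Al2O3: 20.69/101.961 = 0.20292 mol → 0.40584 mol Al, 0.60876 mol O.
SiO2: 36.10/60.083 = 0.60084 mol → 0.60084 mol Si, 1.20168 mol O.
Total oxygen = 2.41214 mol. Normalization factor = 12/2.41214 = 4.97484.
Al per 12 O = 0.40584 × 4.97484 = 2.019.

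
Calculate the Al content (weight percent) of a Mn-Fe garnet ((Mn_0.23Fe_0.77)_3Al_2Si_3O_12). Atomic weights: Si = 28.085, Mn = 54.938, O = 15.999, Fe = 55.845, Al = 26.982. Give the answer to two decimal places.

10.86 weight percent

Molar mass of (Mn_0.23Fe_0.77)_3Al_2Si_3O_12: 0.69·54.938 + 2.31·55.845 + 2·26.982 + 3·28.085 + 12·15.999 = 497.116 g/mol.
Mass of Al per formula unit: 2 × 26.982 = 53.964 g.
Weight fraction Al = 53.964 / 497.116 = 0.1086.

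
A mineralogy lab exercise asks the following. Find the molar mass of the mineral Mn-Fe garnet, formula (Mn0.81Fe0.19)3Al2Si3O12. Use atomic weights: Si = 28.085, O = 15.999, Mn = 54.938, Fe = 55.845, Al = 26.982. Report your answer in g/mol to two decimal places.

495.54 g/mol

M = 2.43(54.938) + 0.57(55.845) + 2(26.982) + 3(28.085) + 12(15.999)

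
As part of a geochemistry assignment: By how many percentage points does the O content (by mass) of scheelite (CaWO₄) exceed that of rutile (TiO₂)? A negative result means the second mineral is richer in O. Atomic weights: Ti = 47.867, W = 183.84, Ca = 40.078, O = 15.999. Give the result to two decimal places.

First mineral: 63.996 g O in 287.914 g formula = 22.23 wt% O.
Second mineral: 31.998 g O in 79.865 g formula = 40.07 wt% O.
22.23% − 40.07% gives a difference of -17.84 percentage points.

-17.84 percentage points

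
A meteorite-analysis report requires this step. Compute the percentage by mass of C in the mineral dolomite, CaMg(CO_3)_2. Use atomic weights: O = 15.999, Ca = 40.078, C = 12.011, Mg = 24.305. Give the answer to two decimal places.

13.03 wt%

Formula mass = 1·40.078 + 1·24.305 + 2·12.011 + 6·15.999 = 184.399 g/mol, of which 24.022 g is C.
So C makes up 24.022/184.399 = 0.1303 of the mass, i.e. 13.03%.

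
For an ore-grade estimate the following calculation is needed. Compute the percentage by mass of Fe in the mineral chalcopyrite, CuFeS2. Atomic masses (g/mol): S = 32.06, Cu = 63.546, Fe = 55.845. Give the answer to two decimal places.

M(CuFeS2) = 183.511 g/mol.
Fe contributes 1 × 55.845 = 55.845 g per mole.
55.845/183.511 = 0.3043 → 30.43%.

30.43 weight percent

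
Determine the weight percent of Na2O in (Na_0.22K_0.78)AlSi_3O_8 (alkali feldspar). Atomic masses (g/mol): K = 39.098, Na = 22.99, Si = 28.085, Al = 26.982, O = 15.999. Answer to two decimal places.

Formula mass = 274.783 g/mol.
0.22 Na → 0.1100 mol Na2O per formula unit; M(Na2O) = 61.979, so Na2O mass = 6.818 g.
6.818/274.783 × 100 = 2.48 wt%.

2.48 wt%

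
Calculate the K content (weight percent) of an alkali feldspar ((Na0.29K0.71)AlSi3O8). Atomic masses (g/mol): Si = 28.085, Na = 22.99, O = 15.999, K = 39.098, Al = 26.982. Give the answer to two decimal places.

10.14 weight percent

M((Na0.29K0.71)AlSi3O8) = 273.656 g/mol.
K contributes 0.71 × 39.098 = 27.760 g per mole.
27.760/273.656 = 0.1014 → 10.14%.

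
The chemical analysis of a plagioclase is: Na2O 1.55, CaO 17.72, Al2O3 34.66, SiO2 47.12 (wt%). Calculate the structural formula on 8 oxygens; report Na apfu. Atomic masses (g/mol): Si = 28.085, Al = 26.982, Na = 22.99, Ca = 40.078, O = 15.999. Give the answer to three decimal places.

1.55 wt% Na2O ÷ 61.979 g/mol = 0.02501 mol, giving 0.05002 Na and 0.02501 O.
17.72 wt% CaO ÷ 56.077 g/mol = 0.31599 mol, giving 0.31599 Ca and 0.31599 O.
34.66 wt% Al2O3 ÷ 101.961 g/mol = 0.33993 mol, giving 0.67986 Al and 1.01979 O.
47.12 wt% SiO2 ÷ 60.083 g/mol = 0.78425 mol, giving 0.78425 Si and 1.56850 O.
Oxygen sums to 2.92929; scaling by 8/2.92929 = 2.73104 puts the formula on 8 O.
Na: 0.05002 × 2.73104 = 0.137 atoms per formula unit.

0.137 Na apfu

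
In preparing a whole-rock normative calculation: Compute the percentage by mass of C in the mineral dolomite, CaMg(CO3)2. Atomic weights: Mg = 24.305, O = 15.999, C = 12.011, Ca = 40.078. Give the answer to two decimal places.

13.03 weight percent

Molar mass of CaMg(CO3)2: 1·40.078 + 1·24.305 + 2·12.011 + 6·15.999 = 184.399 g/mol.
Mass of C per formula unit: 2 × 12.011 = 24.022 g.
Weight fraction C = 24.022 / 184.399 = 0.1303.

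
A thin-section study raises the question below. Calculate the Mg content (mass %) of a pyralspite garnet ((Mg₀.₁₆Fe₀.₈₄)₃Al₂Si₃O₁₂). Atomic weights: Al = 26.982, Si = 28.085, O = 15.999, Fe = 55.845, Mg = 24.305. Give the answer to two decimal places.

Formula mass = 0.48*24.305 + 2.52*55.845 + 2*26.982 + 3*28.085 + 12*15.999 = 482.603 g/mol, of which 11.666 g is Mg.
So Mg makes up 11.666/482.603 = 0.0242 of the mass, i.e. 2.42%.

2.42 mass %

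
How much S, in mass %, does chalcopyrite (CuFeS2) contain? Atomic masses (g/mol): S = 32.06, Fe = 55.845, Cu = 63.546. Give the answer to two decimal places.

34.94 mass %

Molar mass of CuFeS2: 1·63.546 + 1·55.845 + 2·32.06 = 183.511 g/mol.
Mass of S per formula unit: 2 × 32.06 = 64.120 g.
Weight fraction S = 64.120 / 183.511 = 0.3494.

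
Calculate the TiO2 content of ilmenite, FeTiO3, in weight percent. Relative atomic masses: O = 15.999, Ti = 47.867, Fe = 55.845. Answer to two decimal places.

Formula mass = 151.709 g/mol.
1 Ti → 1.0000 mol TiO2 per formula unit; M(TiO2) = 79.865, so TiO2 mass = 79.865 g.
79.865/151.709 × 100 = 52.64 wt%.

52.64 wt%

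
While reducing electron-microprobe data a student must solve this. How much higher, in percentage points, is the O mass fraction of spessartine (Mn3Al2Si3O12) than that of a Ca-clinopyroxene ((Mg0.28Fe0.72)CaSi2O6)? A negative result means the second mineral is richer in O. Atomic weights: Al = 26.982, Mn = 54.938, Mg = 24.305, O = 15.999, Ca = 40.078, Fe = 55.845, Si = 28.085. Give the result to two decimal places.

O in Mn3Al2Si3O12: molar mass 495.021 g/mol; 12×15.999 = 191.988 g → 38.78 wt%.
O in (Mg0.28Fe0.72)CaSi2O6: molar mass 239.256 g/mol; 6×15.999 = 95.994 g → 40.12 wt%.
Difference = 38.78 − 40.12 = -1.34 percentage points.

-1.34 percentage points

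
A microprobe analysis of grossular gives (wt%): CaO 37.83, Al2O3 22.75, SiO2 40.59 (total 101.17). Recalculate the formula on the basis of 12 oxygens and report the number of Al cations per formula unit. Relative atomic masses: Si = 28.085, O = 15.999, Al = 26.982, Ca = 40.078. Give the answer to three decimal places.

CaO (M=56.077): mol = 0.67461; Ca = 0.67461, O = 0.67461.
Al2O3 (M=101.961): mol = 0.22312; Al = 0.44624, O = 0.66936.
SiO2 (M=60.083): mol = 0.67557; Si = 0.67557, O = 1.35114.
ΣO = 2.69511; factor = 12/ΣO = 4.45251.
Al apfu = 0.44624 × 4.45251 = 1.987.

1.987 Al apfu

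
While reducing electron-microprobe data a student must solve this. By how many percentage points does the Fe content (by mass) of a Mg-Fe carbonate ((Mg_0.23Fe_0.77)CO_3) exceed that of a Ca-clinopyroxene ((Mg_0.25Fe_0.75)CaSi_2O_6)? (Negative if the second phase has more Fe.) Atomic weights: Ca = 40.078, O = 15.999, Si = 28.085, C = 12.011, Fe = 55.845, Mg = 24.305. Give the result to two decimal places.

First mineral: 43.001 g Fe in 108.599 g formula = 39.60 wt% Fe.
Second mineral: 41.884 g Fe in 240.202 g formula = 17.44 wt% Fe.
39.60% − 17.44% gives a difference of 22.16 percentage points.

22.16 percentage points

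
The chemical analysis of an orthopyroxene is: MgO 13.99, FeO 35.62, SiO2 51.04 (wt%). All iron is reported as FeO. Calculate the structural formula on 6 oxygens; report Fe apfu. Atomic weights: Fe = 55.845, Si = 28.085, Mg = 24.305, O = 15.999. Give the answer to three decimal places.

MgO: 13.99/40.304 = 0.34711 mol → 0.34711 mol Mg, 0.34711 mol O.
FeO: 35.62/71.844 = 0.49580 mol → 0.49580 mol Fe, 0.49580 mol O.
SiO2: 51.04/60.083 = 0.84949 mol → 0.84949 mol Si, 1.69898 mol O.
Total oxygen = 2.54189 mol. Normalization factor = 6/2.54189 = 2.36045.
Fe per 6 O = 0.49580 × 2.36045 = 1.170.

1.170 Fe apfu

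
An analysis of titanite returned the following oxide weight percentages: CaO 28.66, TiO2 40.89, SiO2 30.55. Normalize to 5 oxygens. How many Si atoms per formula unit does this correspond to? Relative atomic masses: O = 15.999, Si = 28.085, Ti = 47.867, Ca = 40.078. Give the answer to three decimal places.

28.66 wt% CaO ÷ 56.077 g/mol = 0.51108 mol, giving 0.51108 Ca and 0.51108 O.
40.89 wt% TiO2 ÷ 79.865 g/mol = 0.51199 mol, giving 0.51199 Ti and 1.02398 O.
30.55 wt% SiO2 ÷ 60.083 g/mol = 0.50846 mol, giving 0.50846 Si and 1.01692 O.
Oxygen sums to 2.55198; scaling by 5/2.55198 = 1.95926 puts the formula on 5 O.
Si: 0.50846 × 1.95926 = 0.996 atoms per formula unit.

0.996 Si apfu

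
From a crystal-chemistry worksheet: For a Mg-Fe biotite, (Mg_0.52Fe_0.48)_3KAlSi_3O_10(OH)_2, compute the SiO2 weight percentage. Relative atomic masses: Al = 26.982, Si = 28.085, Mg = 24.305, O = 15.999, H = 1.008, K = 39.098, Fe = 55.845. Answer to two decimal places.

M((Mg_0.52Fe_0.48)_3KAlSi_3O_10(OH)_2) = 462.672 g/mol; M(SiO2) = 60.083 g/mol.
Moles SiO2 per formula unit = 3 Si ÷ 1 = 3.0000.
SiO2 fraction = (3.0000 × 60.083) / 462.672 = 180.249/462.672 = 0.3896.

38.96 wt%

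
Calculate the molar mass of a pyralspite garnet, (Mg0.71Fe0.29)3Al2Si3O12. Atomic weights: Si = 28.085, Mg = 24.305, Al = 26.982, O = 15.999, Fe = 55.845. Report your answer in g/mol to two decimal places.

430.56 g/mol

M = 2.13·24.305 + 0.87·55.845 + 2·26.982 + 3·28.085 + 12·15.999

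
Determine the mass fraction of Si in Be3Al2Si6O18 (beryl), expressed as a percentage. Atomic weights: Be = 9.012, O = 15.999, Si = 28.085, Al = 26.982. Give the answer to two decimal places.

Molar mass of Be3Al2Si6O18: 3·9.012 + 2·26.982 + 6·28.085 + 18·15.999 = 537.492 g/mol.
Mass of Si per formula unit: 6 × 28.085 = 168.510 g.
Weight fraction Si = 168.510 / 537.492 = 0.3135.

31.35 weight percent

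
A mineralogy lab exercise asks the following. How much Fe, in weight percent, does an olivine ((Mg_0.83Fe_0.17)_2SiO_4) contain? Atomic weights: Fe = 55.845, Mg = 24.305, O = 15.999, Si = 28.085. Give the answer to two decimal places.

Molar mass of (Mg_0.83Fe_0.17)_2SiO_4: 1.66*24.305 + 0.34*55.845 + 1*28.085 + 4*15.999 = 151.415 g/mol.
Mass of Fe per formula unit: 0.34 × 55.845 = 18.987 g.
Weight fraction Fe = 18.987 / 151.415 = 0.1254.

12.54 weight percent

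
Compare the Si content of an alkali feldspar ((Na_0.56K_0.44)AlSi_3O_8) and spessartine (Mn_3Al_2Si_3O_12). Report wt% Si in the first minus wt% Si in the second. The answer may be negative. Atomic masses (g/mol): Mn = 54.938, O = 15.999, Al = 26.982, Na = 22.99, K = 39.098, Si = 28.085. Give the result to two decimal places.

First mineral: 84.255 g Si in 269.307 g formula = 31.29 wt% Si.
Second mineral: 84.255 g Si in 495.021 g formula = 17.02 wt% Si.
31.29% − 17.02% gives a difference of 14.27 percentage points.

14.27 percentage points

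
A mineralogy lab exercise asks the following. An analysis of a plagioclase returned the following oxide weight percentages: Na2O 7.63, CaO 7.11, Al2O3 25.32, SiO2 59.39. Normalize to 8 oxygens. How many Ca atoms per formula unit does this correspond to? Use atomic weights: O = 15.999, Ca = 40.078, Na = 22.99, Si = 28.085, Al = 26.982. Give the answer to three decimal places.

Na2O: 7.63/61.979 = 0.12311 mol → 0.24622 mol Na, 0.12311 mol O.
CaO: 7.11/56.077 = 0.12679 mol → 0.12679 mol Ca, 0.12679 mol O.
Al2O3: 25.32/101.961 = 0.24833 mol → 0.49666 mol Al, 0.74499 mol O.
SiO2: 59.39/60.083 = 0.98847 mol → 0.98847 mol Si, 1.97694 mol O.
Total oxygen = 2.97183 mol. Normalization factor = 8/2.97183 = 2.69194.
Ca per 8 O = 0.12679 × 2.69194 = 0.341.

0.341 Ca apfu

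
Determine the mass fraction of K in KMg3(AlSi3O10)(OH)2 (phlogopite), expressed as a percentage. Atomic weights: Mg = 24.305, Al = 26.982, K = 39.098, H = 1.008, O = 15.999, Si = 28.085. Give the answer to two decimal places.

Molar mass of KMg3(AlSi3O10)(OH)2: 1×39.098 + 3×24.305 + 1×26.982 + 3×28.085 + 12×15.999 + 2×1.008 = 417.254 g/mol.
Mass of K per formula unit: 1 × 39.098 = 39.098 g.
Weight fraction K = 39.098 / 417.254 = 0.0937.

9.37 wt%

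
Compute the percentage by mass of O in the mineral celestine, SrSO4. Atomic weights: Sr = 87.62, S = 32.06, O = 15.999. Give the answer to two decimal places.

34.84 mass %

Molar mass of SrSO4: 1·87.62 + 1·32.06 + 4·15.999 = 183.676 g/mol.
Mass of O per formula unit: 4 × 15.999 = 63.996 g.
Weight fraction O = 63.996 / 183.676 = 0.3484.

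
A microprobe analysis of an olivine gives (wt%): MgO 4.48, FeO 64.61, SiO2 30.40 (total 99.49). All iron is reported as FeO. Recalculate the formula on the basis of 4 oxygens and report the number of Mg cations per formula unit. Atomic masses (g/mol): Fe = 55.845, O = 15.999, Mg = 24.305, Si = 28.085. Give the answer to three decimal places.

4.48 wt% MgO ÷ 40.304 g/mol = 0.11116 mol, giving 0.11116 Mg and 0.11116 O.
64.61 wt% FeO ÷ 71.844 g/mol = 0.89931 mol, giving 0.89931 Fe and 0.89931 O.
30.40 wt% SiO2 ÷ 60.083 g/mol = 0.50597 mol, giving 0.50597 Si and 1.01194 O.
Oxygen sums to 2.02241; scaling by 4/2.02241 = 1.97784 puts the formula on 4 O.
Mg: 0.11116 × 1.97784 = 0.220 atoms per formula unit.

0.220 Mg apfu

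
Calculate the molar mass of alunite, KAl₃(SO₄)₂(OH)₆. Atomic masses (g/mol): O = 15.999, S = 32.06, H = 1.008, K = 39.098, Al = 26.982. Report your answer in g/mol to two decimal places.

414.20 g/mol

M = 1×39.098 + 3×26.982 + 2×32.06 + 14×15.999 + 6×1.008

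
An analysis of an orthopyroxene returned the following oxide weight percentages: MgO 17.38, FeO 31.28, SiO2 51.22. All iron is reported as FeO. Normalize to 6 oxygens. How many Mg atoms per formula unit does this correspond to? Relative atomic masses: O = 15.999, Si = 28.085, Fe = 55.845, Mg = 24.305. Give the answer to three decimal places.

17.38 wt% MgO ÷ 40.304 g/mol = 0.43122 mol, giving 0.43122 Mg and 0.43122 O.
31.28 wt% FeO ÷ 71.844 g/mol = 0.43539 mol, giving 0.43539 Fe and 0.43539 O.
51.22 wt% SiO2 ÷ 60.083 g/mol = 0.85249 mol, giving 0.85249 Si and 1.70498 O.
Oxygen sums to 2.57159; scaling by 6/2.57159 = 2.33319 puts the formula on 6 O.
Mg: 0.43122 × 2.33319 = 1.006 atoms per formula unit.

1.006 Mg apfu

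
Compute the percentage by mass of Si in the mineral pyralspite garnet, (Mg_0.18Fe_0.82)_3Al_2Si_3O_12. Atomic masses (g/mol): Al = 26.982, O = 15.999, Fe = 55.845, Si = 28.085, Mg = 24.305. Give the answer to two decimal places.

17.53 mass %

Formula mass = 0.54·24.305 + 2.46·55.845 + 2·26.982 + 3·28.085 + 12·15.999 = 480.710 g/mol, of which 84.255 g is Si.
So Si makes up 84.255/480.710 = 0.1753 of the mass, i.e. 17.53%.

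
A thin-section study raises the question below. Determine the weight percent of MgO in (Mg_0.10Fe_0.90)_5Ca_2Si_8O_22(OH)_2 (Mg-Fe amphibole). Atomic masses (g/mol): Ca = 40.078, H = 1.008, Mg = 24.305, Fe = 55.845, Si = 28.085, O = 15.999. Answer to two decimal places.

2.11 wt%

Molar mass of (Mg_0.10Fe_0.90)_5Ca_2Si_8O_22(OH)_2 = 0.50·24.305 + 4.50·55.845 + 2·40.078 + 8·28.085 + 24·15.999 + 2·1.008 = 954.283 g/mol.
Each formula unit contains 0.50 Mg, equivalent to 0.50/1 = 0.5000 mol MgO.
M(MgO) = 1×24.305 + 1×15.999 = 40.304 g/mol.
Mass of MgO per formula unit = 0.5000 × 40.304 = 20.152 g.
MgO wt% = 20.152 / 954.283 × 100 = 2.11%.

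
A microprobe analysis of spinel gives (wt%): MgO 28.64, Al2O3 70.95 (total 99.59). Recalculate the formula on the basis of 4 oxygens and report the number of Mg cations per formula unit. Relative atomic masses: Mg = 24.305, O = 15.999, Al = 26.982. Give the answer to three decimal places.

1.016 Mg apfu

MgO (M=40.304): mol = 0.71060; Mg = 0.71060, O = 0.71060.
Al2O3 (M=101.961): mol = 0.69585; Al = 1.39170, O = 2.08755.
ΣO = 2.79815; factor = 4/ΣO = 1.42952.
Mg apfu = 0.71060 × 1.42952 = 1.016.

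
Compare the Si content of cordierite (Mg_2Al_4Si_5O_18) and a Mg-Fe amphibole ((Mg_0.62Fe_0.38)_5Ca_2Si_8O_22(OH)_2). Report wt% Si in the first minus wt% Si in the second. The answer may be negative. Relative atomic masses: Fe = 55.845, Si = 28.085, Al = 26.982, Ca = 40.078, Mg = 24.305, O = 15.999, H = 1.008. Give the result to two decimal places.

-1.75 percentage points

M(Mg_2Al_4Si_5O_18) = 584.945 g/mol, so wt% Si = 140.425/584.945 × 100 = 24.01%.
M((Mg_0.62Fe_0.38)_5Ca_2Si_8O_22(OH)_2) = 872.279 g/mol, so wt% Si = 224.680/872.279 × 100 = 25.76%.
24.01 − 25.76 = -1.75 pp.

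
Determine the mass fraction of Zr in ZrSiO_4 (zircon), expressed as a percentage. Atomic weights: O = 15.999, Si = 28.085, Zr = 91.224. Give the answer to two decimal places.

Molar mass of ZrSiO_4: 1*91.224 + 1*28.085 + 4*15.999 = 183.305 g/mol.
Mass of Zr per formula unit: 1 × 91.224 = 91.224 g.
Weight fraction Zr = 91.224 / 183.305 = 0.4977.

49.77 mass %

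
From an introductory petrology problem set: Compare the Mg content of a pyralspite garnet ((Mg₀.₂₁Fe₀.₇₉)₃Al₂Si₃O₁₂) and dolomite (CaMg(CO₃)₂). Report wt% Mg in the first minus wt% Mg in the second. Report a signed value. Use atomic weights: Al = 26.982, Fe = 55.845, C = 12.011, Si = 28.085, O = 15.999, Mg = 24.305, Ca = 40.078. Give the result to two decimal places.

Mg in (Mg₀.₂₁Fe₀.₇₉)₃Al₂Si₃O₁₂: molar mass 477.872 g/mol; 0.63×24.305 = 15.312 g → 3.20 wt%.
Mg in CaMg(CO₃)₂: molar mass 184.399 g/mol; 1×24.305 = 24.305 g → 13.18 wt%.
Difference = 3.20 − 13.18 = -9.98 percentage points.

-9.98 percentage points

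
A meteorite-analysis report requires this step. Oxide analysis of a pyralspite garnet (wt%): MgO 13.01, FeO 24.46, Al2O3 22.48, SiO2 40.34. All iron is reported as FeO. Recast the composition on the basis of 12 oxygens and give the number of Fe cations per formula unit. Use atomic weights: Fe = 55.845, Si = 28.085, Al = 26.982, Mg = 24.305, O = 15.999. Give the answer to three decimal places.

1.532 Fe apfu

MgO (M=40.304): mol = 0.32280; Mg = 0.32280, O = 0.32280.
FeO (M=71.844): mol = 0.34046; Fe = 0.34046, O = 0.34046.
Al2O3 (M=101.961): mol = 0.22048; Al = 0.44096, O = 0.66144.
SiO2 (M=60.083): mol = 0.67140; Si = 0.67140, O = 1.34280.
ΣO = 2.66750; factor = 12/ΣO = 4.49859.
Fe apfu = 0.34046 × 4.49859 = 1.532.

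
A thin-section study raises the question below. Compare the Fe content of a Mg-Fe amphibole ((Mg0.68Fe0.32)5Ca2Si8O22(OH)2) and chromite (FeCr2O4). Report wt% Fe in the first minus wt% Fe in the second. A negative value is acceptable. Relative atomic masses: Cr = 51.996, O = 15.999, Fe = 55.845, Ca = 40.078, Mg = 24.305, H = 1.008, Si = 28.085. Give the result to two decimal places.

First mineral: 89.352 g Fe in 862.817 g formula = 10.36 wt% Fe.
Second mineral: 55.845 g Fe in 223.833 g formula = 24.95 wt% Fe.
10.36% − 24.95% gives a difference of -14.59 percentage points.

-14.59 percentage points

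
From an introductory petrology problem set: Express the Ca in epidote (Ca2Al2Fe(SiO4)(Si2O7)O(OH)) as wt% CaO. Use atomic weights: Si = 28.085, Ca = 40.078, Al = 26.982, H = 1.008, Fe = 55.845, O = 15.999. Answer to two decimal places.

23.21 wt%

M(Ca2Al2Fe(SiO4)(Si2O7)O(OH)) = 483.215 g/mol; M(CaO) = 56.077 g/mol.
Moles CaO per formula unit = 2 Ca ÷ 1 = 2.0000.
CaO fraction = (2.0000 × 56.077) / 483.215 = 112.154/483.215 = 0.2321.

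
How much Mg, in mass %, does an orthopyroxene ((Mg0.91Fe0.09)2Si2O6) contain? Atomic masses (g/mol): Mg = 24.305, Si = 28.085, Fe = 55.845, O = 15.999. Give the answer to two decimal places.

21.43 mass %

M((Mg0.91Fe0.09)2Si2O6) = 206.451 g/mol.
Mg contributes 1.82 × 24.305 = 44.235 g per mole.
44.235/206.451 = 0.2143 → 21.43%.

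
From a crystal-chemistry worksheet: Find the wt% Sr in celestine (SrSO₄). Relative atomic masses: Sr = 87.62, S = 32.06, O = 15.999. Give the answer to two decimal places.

47.70 weight percent

Formula mass = 1*87.62 + 1*32.06 + 4*15.999 = 183.676 g/mol, of which 87.620 g is Sr.
So Sr makes up 87.620/183.676 = 0.4770 of the mass, i.e. 47.70%.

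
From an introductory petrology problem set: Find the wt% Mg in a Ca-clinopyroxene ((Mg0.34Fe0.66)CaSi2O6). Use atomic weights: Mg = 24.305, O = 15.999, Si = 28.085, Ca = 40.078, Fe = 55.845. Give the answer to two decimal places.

M((Mg0.34Fe0.66)CaSi2O6) = 237.363 g/mol.
Mg contributes 0.34 × 24.305 = 8.264 g per mole.
8.264/237.363 = 0.0348 → 3.48%.

3.48 wt%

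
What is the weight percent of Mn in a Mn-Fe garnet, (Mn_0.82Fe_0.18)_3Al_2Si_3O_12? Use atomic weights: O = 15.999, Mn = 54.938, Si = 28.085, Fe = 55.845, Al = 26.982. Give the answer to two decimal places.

27.27 mass %

Molar mass of (Mn_0.82Fe_0.18)_3Al_2Si_3O_12: 2.46·54.938 + 0.54·55.845 + 2·26.982 + 3·28.085 + 12·15.999 = 495.511 g/mol.
Mass of Mn per formula unit: 2.46 × 54.938 = 135.147 g.
Weight fraction Mn = 135.147 / 495.511 = 0.2727.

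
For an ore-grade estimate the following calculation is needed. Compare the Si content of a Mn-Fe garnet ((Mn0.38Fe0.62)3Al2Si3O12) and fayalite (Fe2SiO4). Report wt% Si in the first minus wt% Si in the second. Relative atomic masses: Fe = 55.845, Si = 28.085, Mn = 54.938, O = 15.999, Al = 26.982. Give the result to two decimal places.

3.18 percentage points

First mineral: 84.255 g Si in 496.708 g formula = 16.96 wt% Si.
Second mineral: 28.085 g Si in 203.771 g formula = 13.78 wt% Si.
16.96% − 13.78% gives a difference of 3.18 percentage points.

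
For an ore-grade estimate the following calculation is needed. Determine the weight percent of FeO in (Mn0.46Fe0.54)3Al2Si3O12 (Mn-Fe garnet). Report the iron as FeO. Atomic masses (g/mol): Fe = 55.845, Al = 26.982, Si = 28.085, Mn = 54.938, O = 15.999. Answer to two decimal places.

M((Mn0.46Fe0.54)3Al2Si3O12) = 496.490 g/mol; M(FeO) = 71.844 g/mol.
Moles FeO per formula unit = 1.62 Fe ÷ 1 = 1.6200.
FeO fraction = (1.6200 × 71.844) / 496.490 = 116.387/496.490 = 0.2344.

23.44 wt%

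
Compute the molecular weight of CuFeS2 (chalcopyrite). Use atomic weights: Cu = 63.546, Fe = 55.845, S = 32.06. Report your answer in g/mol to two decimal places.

Cu: 1 × 63.546 = 63.5460
Fe: 1 × 55.845 = 55.8450
S: 2 × 32.06 = 64.1200
Summing the contributions gives the formula mass.

183.51 g/mol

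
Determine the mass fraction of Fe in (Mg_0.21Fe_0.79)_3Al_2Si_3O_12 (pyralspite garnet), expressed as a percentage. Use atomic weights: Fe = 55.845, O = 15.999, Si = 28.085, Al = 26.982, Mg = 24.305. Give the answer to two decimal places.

Formula mass = 0.63×24.305 + 2.37×55.845 + 2×26.982 + 3×28.085 + 12×15.999 = 477.872 g/mol, of which 132.353 g is Fe.
So Fe makes up 132.353/477.872 = 0.2770 of the mass, i.e. 27.70%.

27.70 wt%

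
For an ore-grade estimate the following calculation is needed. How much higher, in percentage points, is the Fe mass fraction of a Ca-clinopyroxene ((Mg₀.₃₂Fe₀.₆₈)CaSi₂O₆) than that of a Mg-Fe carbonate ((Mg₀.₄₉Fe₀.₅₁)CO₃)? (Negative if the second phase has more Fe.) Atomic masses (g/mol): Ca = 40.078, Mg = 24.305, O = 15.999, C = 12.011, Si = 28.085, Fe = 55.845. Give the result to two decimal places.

-12.41 percentage points

M((Mg₀.₃₂Fe₀.₆₈)CaSi₂O₆) = 237.994 g/mol, so wt% Fe = 37.975/237.994 × 100 = 15.96%.
M((Mg₀.₄₉Fe₀.₅₁)CO₃) = 100.398 g/mol, so wt% Fe = 28.481/100.398 × 100 = 28.37%.
15.96 − 28.37 = -12.41 pp.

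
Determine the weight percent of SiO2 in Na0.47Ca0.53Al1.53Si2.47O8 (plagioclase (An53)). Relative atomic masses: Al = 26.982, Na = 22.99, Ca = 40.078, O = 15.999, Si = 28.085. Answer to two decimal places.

M(Na0.47Ca0.53Al1.53Si2.47O8) = 270.691 g/mol; M(SiO2) = 60.083 g/mol.
Moles SiO2 per formula unit = 2.47 Si ÷ 1 = 2.4700.
SiO2 fraction = (2.4700 × 60.083) / 270.691 = 148.405/270.691 = 0.5482.

54.82 wt%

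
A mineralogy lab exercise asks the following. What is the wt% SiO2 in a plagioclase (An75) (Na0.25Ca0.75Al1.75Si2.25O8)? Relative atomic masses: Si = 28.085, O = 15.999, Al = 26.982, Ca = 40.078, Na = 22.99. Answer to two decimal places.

49.30 wt%

M(Na0.25Ca0.75Al1.75Si2.25O8) = 274.208 g/mol; M(SiO2) = 60.083 g/mol.
Moles SiO2 per formula unit = 2.25 Si ÷ 1 = 2.2500.
SiO2 fraction = (2.2500 × 60.083) / 274.208 = 135.187/274.208 = 0.4930.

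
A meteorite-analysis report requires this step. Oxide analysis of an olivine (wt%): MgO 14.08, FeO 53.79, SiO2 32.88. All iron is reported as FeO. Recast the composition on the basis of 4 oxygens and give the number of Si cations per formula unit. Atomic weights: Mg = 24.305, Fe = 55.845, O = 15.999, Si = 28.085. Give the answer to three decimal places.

0.998 Si apfu

MgO: 14.08/40.304 = 0.34934 mol → 0.34934 mol Mg, 0.34934 mol O.
FeO: 53.79/71.844 = 0.74871 mol → 0.74871 mol Fe, 0.74871 mol O.
SiO2: 32.88/60.083 = 0.54724 mol → 0.54724 mol Si, 1.09448 mol O.
Total oxygen = 2.19253 mol. Normalization factor = 4/2.19253 = 1.82438.
Si per 4 O = 0.54724 × 1.82438 = 0.998.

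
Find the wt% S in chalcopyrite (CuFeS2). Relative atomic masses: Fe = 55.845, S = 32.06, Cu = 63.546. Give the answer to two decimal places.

Formula mass = 1*63.546 + 1*55.845 + 2*32.06 = 183.511 g/mol, of which 64.120 g is S.
So S makes up 64.120/183.511 = 0.3494 of the mass, i.e. 34.94%.

34.94 mass %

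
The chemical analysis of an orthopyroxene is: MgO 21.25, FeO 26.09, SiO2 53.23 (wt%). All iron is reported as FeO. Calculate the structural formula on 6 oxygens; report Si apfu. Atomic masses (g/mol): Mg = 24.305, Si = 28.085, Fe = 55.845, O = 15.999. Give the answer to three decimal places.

21.25 wt% MgO ÷ 40.304 g/mol = 0.52724 mol, giving 0.52724 Mg and 0.52724 O.
26.09 wt% FeO ÷ 71.844 g/mol = 0.36315 mol, giving 0.36315 Fe and 0.36315 O.
53.23 wt% SiO2 ÷ 60.083 g/mol = 0.88594 mol, giving 0.88594 Si and 1.77188 O.
Oxygen sums to 2.66227; scaling by 6/2.66227 = 2.25372 puts the formula on 6 O.
Si: 0.88594 × 2.25372 = 1.997 atoms per formula unit.

1.997 Si apfu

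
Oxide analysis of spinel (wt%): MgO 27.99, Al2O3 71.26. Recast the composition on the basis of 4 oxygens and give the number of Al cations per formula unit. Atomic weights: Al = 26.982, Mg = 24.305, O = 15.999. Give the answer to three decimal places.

2.003 Al apfu

27.99 wt% MgO ÷ 40.304 g/mol = 0.69447 mol, giving 0.69447 Mg and 0.69447 O.
71.26 wt% Al2O3 ÷ 101.961 g/mol = 0.69889 mol, giving 1.39778 Al and 2.09667 O.
Oxygen sums to 2.79114; scaling by 4/2.79114 = 1.43311 puts the formula on 4 O.
Al: 1.39778 × 1.43311 = 2.003 atoms per formula unit.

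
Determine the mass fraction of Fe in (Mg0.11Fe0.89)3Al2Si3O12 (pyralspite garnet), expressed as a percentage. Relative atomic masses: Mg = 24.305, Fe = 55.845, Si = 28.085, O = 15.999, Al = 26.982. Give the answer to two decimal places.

Formula mass = 0.33·24.305 + 2.67·55.845 + 2·26.982 + 3·28.085 + 12·15.999 = 487.334 g/mol, of which 149.106 g is Fe.
So Fe makes up 149.106/487.334 = 0.3060 of the mass, i.e. 30.60%.

30.60 mass %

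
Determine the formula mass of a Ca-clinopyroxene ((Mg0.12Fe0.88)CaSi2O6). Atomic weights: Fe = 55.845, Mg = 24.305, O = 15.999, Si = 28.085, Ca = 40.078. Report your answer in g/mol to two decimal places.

244.30 g/mol

Mg: 0.12 × 24.305 = 2.9166
Fe: 0.88 × 55.845 = 49.1436
Ca: 1 × 40.078 = 40.0780
Si: 2 × 28.085 = 56.1700
O: 6 × 15.999 = 95.9940
Summing the contributions gives the formula mass.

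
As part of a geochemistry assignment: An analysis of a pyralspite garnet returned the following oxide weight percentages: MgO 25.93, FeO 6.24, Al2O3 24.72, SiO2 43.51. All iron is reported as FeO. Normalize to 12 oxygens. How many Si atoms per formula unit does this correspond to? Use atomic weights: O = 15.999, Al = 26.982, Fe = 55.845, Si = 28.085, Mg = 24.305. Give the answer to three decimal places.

MgO: 25.93/40.304 = 0.64336 mol → 0.64336 mol Mg, 0.64336 mol O.
FeO: 6.24/71.844 = 0.08685 mol → 0.08685 mol Fe, 0.08685 mol O.
Al2O3: 24.72/101.961 = 0.24245 mol → 0.48490 mol Al, 0.72735 mol O.
SiO2: 43.51/60.083 = 0.72416 mol → 0.72416 mol Si, 1.44832 mol O.
Total oxygen = 2.90588 mol. Normalization factor = 12/2.90588 = 4.12956.
Si per 12 O = 0.72416 × 4.12956 = 2.990.

2.990 Si apfu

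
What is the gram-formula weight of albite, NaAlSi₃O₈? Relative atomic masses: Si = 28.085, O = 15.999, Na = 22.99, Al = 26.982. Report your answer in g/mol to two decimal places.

262.22 g/mol

The formula mass is the sum 1(22.99) + 1(26.982) + 3(28.085) + 8(15.999).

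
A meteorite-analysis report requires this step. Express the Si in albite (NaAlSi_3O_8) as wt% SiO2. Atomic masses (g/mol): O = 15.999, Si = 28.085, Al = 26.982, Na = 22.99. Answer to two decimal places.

68.74 wt%

Formula mass = 262.219 g/mol.
3 Si → 3.0000 mol SiO2 per formula unit; M(SiO2) = 60.083, so SiO2 mass = 180.249 g.
180.249/262.219 × 100 = 68.74 wt%.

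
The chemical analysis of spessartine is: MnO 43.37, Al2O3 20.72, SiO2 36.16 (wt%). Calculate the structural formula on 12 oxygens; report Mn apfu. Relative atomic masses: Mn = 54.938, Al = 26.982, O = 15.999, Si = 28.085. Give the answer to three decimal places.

3.026 Mn apfu

43.37 wt% MnO ÷ 70.937 g/mol = 0.61139 mol, giving 0.61139 Mn and 0.61139 O.
20.72 wt% Al2O3 ÷ 101.961 g/mol = 0.20321 mol, giving 0.40642 Al and 0.60963 O.
36.16 wt% SiO2 ÷ 60.083 g/mol = 0.60183 mol, giving 0.60183 Si and 1.20366 O.
Oxygen sums to 2.42468; scaling by 12/2.42468 = 4.94911 puts the formula on 12 O.
Mn: 0.61139 × 4.94911 = 3.026 atoms per formula unit.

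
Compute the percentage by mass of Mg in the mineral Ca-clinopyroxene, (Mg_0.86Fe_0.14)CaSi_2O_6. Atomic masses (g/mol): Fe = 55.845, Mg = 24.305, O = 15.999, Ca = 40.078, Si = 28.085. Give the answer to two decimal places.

Molar mass of (Mg_0.86Fe_0.14)CaSi_2O_6: 0.86·24.305 + 0.14·55.845 + 1·40.078 + 2·28.085 + 6·15.999 = 220.963 g/mol.
Mass of Mg per formula unit: 0.86 × 24.305 = 20.902 g.
Weight fraction Mg = 20.902 / 220.963 = 0.0946.

9.46 weight percent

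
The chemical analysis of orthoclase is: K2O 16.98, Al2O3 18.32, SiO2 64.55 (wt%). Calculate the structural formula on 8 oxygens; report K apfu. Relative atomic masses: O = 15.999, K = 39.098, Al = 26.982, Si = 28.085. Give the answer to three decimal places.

16.98 wt% K2O ÷ 94.195 g/mol = 0.18026 mol, giving 0.36052 K and 0.18026 O.
18.32 wt% Al2O3 ÷ 101.961 g/mol = 0.17968 mol, giving 0.35936 Al and 0.53904 O.
64.55 wt% SiO2 ÷ 60.083 g/mol = 1.07435 mol, giving 1.07435 Si and 2.14870 O.
Oxygen sums to 2.86800; scaling by 8/2.86800 = 2.78940 puts the formula on 8 O.
K: 0.36052 × 2.78940 = 1.006 atoms per formula unit.

1.006 K apfu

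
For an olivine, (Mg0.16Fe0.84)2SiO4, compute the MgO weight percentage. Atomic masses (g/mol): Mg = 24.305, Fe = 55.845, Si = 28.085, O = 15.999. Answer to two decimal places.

6.66 wt%

M((Mg0.16Fe0.84)2SiO4) = 193.678 g/mol; M(MgO) = 40.304 g/mol.
Moles MgO per formula unit = 0.32 Mg ÷ 1 = 0.3200.
MgO fraction = (0.3200 × 40.304) / 193.678 = 12.897/193.678 = 0.0666.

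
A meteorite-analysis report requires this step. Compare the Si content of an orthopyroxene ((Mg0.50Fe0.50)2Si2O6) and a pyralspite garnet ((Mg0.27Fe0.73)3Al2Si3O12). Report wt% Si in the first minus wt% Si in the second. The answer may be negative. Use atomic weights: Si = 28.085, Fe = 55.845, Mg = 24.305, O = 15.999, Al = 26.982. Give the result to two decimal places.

M((Mg0.50Fe0.50)2Si2O6) = 232.314 g/mol, so wt% Si = 56.170/232.314 × 100 = 24.18%.
M((Mg0.27Fe0.73)3Al2Si3O12) = 472.195 g/mol, so wt% Si = 84.255/472.195 × 100 = 17.84%.
24.18 − 17.84 = 6.34 pp.

6.34 percentage points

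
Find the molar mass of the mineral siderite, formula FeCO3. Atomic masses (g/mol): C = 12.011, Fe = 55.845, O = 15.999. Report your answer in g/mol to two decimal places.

Fe: 1 × 55.845 = 55.8450
C: 1 × 12.011 = 12.0110
O: 3 × 15.999 = 47.9970
Summing the contributions gives the formula mass.

115.85 g/mol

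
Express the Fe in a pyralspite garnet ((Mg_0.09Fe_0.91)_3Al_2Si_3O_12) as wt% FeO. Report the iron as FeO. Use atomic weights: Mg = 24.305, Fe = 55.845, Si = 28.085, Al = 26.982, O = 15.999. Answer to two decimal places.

40.09 wt%

Molar mass of (Mg_0.09Fe_0.91)_3Al_2Si_3O_12 = 0.27×24.305 + 2.73×55.845 + 2×26.982 + 3×28.085 + 12×15.999 = 489.226 g/mol.
Each formula unit contains 2.73 Fe, equivalent to 2.73/1 = 2.7300 mol FeO.
M(FeO) = 1×55.845 + 1×15.999 = 71.844 g/mol.
Mass of FeO per formula unit = 2.7300 × 71.844 = 196.134 g.
FeO wt% = 196.134 / 489.226 × 100 = 40.09%.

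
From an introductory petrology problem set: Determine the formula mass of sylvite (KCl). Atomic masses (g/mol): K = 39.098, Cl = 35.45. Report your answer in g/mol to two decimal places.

74.55 g/mol

The formula mass is the sum 1(39.098) + 1(35.45).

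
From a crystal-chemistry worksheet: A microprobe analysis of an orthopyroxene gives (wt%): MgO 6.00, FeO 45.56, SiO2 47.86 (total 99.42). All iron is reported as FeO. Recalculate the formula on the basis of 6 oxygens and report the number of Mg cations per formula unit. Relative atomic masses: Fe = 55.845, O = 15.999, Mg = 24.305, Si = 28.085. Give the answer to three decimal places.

6.00 wt% MgO ÷ 40.304 g/mol = 0.14887 mol, giving 0.14887 Mg and 0.14887 O.
45.56 wt% FeO ÷ 71.844 g/mol = 0.63415 mol, giving 0.63415 Fe and 0.63415 O.
47.86 wt% SiO2 ÷ 60.083 g/mol = 0.79656 mol, giving 0.79656 Si and 1.59312 O.
Oxygen sums to 2.37614; scaling by 6/2.37614 = 2.52510 puts the formula on 6 O.
Mg: 0.14887 × 2.52510 = 0.376 atoms per formula unit.

0.376 Mg apfu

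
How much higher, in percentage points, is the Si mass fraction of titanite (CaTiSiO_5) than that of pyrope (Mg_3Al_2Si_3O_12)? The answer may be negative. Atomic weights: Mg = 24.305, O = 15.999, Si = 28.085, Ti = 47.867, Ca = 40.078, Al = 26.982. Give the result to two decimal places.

M(CaTiSiO_5) = 196.025 g/mol, so wt% Si = 28.085/196.025 × 100 = 14.33%.
M(Mg_3Al_2Si_3O_12) = 403.122 g/mol, so wt% Si = 84.255/403.122 × 100 = 20.90%.
14.33 − 20.90 = -6.57 pp.

-6.57 percentage points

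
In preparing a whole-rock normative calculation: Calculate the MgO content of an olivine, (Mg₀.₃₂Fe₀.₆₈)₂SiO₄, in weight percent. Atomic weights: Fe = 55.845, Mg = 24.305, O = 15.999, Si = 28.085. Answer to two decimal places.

14.05 wt%

M((Mg₀.₃₂Fe₀.₆₈)₂SiO₄) = 183.585 g/mol; M(MgO) = 40.304 g/mol.
Moles MgO per formula unit = 0.64 Mg ÷ 1 = 0.6400.
MgO fraction = (0.6400 × 40.304) / 183.585 = 25.795/183.585 = 0.1405.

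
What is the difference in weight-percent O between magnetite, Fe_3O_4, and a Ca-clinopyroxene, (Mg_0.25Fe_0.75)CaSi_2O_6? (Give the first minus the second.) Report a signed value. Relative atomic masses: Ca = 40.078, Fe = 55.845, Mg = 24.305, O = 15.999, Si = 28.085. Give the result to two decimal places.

M(Fe_3O_4) = 231.531 g/mol, so wt% O = 63.996/231.531 × 100 = 27.64%.
M((Mg_0.25Fe_0.75)CaSi_2O_6) = 240.202 g/mol, so wt% O = 95.994/240.202 × 100 = 39.96%.
27.64 − 39.96 = -12.32 pp.

-12.32 percentage points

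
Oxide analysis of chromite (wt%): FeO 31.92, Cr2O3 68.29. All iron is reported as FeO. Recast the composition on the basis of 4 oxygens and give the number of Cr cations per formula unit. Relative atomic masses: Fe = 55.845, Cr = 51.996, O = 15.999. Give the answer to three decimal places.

31.92 wt% FeO ÷ 71.844 g/mol = 0.44430 mol, giving 0.44430 Fe and 0.44430 O.
68.29 wt% Cr2O3 ÷ 151.989 g/mol = 0.44931 mol, giving 0.89862 Cr and 1.34793 O.
Oxygen sums to 1.79223; scaling by 4/1.79223 = 2.23186 puts the formula on 4 O.
Cr: 0.89862 × 2.23186 = 2.006 atoms per formula unit.

2.006 Cr apfu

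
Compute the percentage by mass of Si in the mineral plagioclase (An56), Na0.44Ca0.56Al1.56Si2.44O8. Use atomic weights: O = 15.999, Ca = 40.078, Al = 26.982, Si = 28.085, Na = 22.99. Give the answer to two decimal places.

25.27 wt%

Molar mass of Na0.44Ca0.56Al1.56Si2.44O8: 0.44*22.99 + 0.56*40.078 + 1.56*26.982 + 2.44*28.085 + 8*15.999 = 271.171 g/mol.
Mass of Si per formula unit: 2.44 × 28.085 = 68.527 g.
Weight fraction Si = 68.527 / 271.171 = 0.2527.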